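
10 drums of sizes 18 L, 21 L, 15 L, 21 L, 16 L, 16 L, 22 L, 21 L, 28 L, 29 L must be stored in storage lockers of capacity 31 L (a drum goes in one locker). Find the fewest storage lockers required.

Total = 29 + 28 + 22 + 21 + 21 + 21 + 18 + 16 + 16 + 15 = 207 L.
Lower bound: ⌈207/31⌉ = 7 storage lockers.
Also, 9 drums each exceed 31/2 L, and no two of those can share a locker, so at least 9 storage lockers are needed.
A packing using 9 storage lockers:
  locker 1: 29 = 29
  locker 2: 28 = 28
  locker 3: 22 = 22
  locker 4: 21 = 21
  locker 5: 21 = 21
  locker 6: 21 = 21
  locker 7: 18 = 18
  locker 8: 16 + 15 = 31
  locker 9: 16 = 16
This matches the lower bound, so 9 is optimal.

9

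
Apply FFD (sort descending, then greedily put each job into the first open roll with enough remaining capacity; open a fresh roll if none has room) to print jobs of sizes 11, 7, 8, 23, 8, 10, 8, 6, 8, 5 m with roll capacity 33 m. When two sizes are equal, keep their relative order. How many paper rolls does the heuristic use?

Sorted descending: 23, 11, 10, 8, 8, 8, 8, 7, 6, 5.
  23 → roll 1 (new)  [load 23/33]
  11 → roll 2 (new)  [load 11/33]
  10 → roll 1  [load 33/33]
  8 → roll 2  [load 19/33]
  8 → roll 2  [load 27/33]
  8 → roll 3 (new)  [load 8/33]
  8 → roll 3  [load 16/33]
  7 → roll 3  [load 23/33]
  6 → roll 2  [load 33/33]
  5 → roll 3  [load 28/33]
3 paper rolls opened.

3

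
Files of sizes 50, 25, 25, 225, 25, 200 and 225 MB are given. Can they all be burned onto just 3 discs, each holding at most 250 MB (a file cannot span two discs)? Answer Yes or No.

Total = 775 MB; ⌈775/250⌉ = 4.
At least 4 discs are required, but only 3 are allowed.

No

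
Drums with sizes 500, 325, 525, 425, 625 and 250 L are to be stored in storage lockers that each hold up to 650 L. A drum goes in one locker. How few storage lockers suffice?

5

Total = 625 + 525 + 500 + 425 + 325 + 250 = 2650 L.
Lower bound: ⌈2650/650⌉ = 5 storage lockers.
A packing using 5 storage lockers:
  locker 1: 625 = 625
  locker 2: 525 = 525
  locker 3: 500 = 500
  locker 4: 425 = 425
  locker 5: 325 + 250 = 575
This matches the lower bound, so 5 is optimal.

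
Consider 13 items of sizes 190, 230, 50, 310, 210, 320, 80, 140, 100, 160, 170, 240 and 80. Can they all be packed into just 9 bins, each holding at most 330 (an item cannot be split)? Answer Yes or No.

Yes

A valid assignment using 8 bins:
  bin 1: 320 = 320
  bin 2: 310 = 310
  bin 3: 240 + 80 = 320
  bin 4: 230 + 100 = 330
  bin 5: 210 + 80 = 290
  bin 6: 190 + 140 = 330
  bin 7: 170 + 160 = 330
  bin 8: 50 = 50
That uses only 8 ≤ 9, so 9 bins are enough.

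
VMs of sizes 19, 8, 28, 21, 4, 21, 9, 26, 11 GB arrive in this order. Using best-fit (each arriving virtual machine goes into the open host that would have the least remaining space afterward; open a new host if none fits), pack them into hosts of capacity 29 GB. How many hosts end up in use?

6

  19 → host 1 (new)  [load 19/29]
  8 → host 1  [load 27/29]
  28 → host 2 (new)  [load 28/29]
  21 → host 3 (new)  [load 21/29]
  4 → host 3  [load 25/29]
  21 → host 4 (new)  [load 21/29]
  9 → host 5 (new)  [load 9/29]
  26 → host 6 (new)  [load 26/29]
  11 → host 5  [load 20/29]
6 hosts opened.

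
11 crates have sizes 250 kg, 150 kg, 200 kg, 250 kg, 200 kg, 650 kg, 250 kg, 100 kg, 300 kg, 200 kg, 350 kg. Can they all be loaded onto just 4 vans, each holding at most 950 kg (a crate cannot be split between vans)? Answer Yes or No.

A valid assignment using 4 vans:
  van 1: 650 + 300 = 950
  van 2: 350 + 250 + 250 + 100 = 950
  van 3: 250 + 200 + 200 + 200 = 850
  van 4: 150 = 150
Every load is within 950 kg, so 4 vans suffice.

Yes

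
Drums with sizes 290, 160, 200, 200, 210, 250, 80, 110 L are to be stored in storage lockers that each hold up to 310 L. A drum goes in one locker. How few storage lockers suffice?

6

Total = 290 + 250 + 210 + 200 + 200 + 160 + 110 + 80 = 1500 L.
Lower bound: ⌈1500/310⌉ = 5 storage lockers.
Also, 6 drums each exceed 155 L, and no two of those can share a locker, so at least 6 storage lockers are needed.
A packing using 6 storage lockers:
  locker 1: 290 = 290
  locker 2: 250 = 250
  locker 3: 210 + 80 = 290
  locker 4: 200 + 110 = 310
  locker 5: 200 = 200
  locker 6: 160 = 160
This matches the lower bound, so 6 is optimal.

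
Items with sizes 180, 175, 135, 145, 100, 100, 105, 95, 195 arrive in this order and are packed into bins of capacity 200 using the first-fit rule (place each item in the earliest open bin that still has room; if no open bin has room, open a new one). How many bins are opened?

  180 → bin 1 (new)  [load 180/200]
  175 → bin 2 (new)  [load 175/200]
  135 → bin 3 (new)  [load 135/200]
  145 → bin 4 (new)  [load 145/200]
  100 → bin 5 (new)  [load 100/200]
  100 → bin 5  [load 200/200]
  105 → bin 6 (new)  [load 105/200]
  95 → bin 6  [load 200/200]
  195 → bin 7 (new)  [load 195/200]
7 bins opened.

7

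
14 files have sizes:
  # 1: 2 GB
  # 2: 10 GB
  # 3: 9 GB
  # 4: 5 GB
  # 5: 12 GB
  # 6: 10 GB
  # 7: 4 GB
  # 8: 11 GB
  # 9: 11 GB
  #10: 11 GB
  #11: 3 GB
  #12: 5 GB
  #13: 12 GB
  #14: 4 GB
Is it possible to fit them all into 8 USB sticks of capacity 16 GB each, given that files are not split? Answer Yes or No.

Yes

A valid assignment using 8 USB sticks:
  USB stick 1: 12 + 4 = 16
  USB stick 2: 12 + 4 = 16
  USB stick 3: 11 + 5 = 16
  USB stick 4: 11 + 5 = 16
  USB stick 5: 11 + 3 + 2 = 16
  USB stick 6: 10 = 10
  USB stick 7: 10 = 10
  USB stick 8: 9 = 9
Every load is within 16 GB, so 8 USB sticks suffice.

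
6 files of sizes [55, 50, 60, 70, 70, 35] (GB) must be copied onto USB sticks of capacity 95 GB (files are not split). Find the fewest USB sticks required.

5

Total = 70 + 70 + 60 + 55 + 50 + 35 = 340 GB.
Lower bound: ⌈340/95⌉ = 4 USB sticks.
Also, 5 files each exceed 95/2 GB, and no two of those can share a USB stick, so at least 5 USB sticks are needed.
A packing using 5 USB sticks:
  USB stick 1: 70 = 70
  USB stick 2: 70 = 70
  USB stick 3: 60 + 35 = 95
  USB stick 4: 55 = 55
  USB stick 5: 50 = 50
This matches the lower bound, so 5 is optimal.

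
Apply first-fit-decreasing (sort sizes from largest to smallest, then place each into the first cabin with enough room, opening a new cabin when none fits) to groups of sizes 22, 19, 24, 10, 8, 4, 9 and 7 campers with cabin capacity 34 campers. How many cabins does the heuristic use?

Sorted descending: 24, 22, 19, 10, 9, 8, 7, 4.
  24 → cabin 1 (new)  [load 24/34]
  22 → cabin 2 (new)  [load 22/34]
  19 → cabin 3 (new)  [load 19/34]
  10 → cabin 1  [load 34/34]
  9 → cabin 2  [load 31/34]
  8 → cabin 3  [load 27/34]
  7 → cabin 3  [load 34/34]
  4 → cabin 4 (new)  [load 4/34]
4 cabins opened.

4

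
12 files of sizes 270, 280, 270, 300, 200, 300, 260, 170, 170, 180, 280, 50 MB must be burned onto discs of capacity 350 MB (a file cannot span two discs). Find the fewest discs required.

Total = 300 + 300 + 280 + 280 + 270 + 270 + 260 + 200 + 180 + 170 + 170 + 50 = 2730 MB.
Lower bound: ⌈2730/350⌉ = 8 discs.
Also, 9 files each exceed 175 MB, and no two of those can share a disc, so at least 9 discs are needed.
A packing using 10 discs:
  disc 1: 300 + 50 = 350
  disc 2: 300 = 300
  disc 3: 280 = 280
  disc 4: 280 = 280
  disc 5: 270 = 270
  disc 6: 270 = 270
  disc 7: 260 = 260
  disc 8: 200 = 200
  disc 9: 180 + 170 = 350
  disc 10: 170 = 170
No arrangement into 9 discs stays within capacity, so 10 is optimal.

10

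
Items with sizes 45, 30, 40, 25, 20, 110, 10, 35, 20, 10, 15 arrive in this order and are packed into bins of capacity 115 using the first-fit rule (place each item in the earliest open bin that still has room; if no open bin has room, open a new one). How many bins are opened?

4

  45 → bin 1 (new)  [load 45/115]
  30 → bin 1  [load 75/115]
  40 → bin 1  [load 115/115]
  25 → bin 2 (new)  [load 25/115]
  20 → bin 2  [load 45/115]
  110 → bin 3 (new)  [load 110/115]
  10 → bin 2  [load 55/115]
  35 → bin 2  [load 90/115]
  20 → bin 2  [load 110/115]
  10 → bin 4 (new)  [load 10/115]
  15 → bin 4  [load 25/115]
4 bins opened.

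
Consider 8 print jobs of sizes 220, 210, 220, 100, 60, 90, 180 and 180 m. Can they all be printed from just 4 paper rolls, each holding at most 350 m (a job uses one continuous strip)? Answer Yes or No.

Total = 1260 m; ⌈1260/350⌉ = 4.
5 print jobs each exceed half the capacity and cannot share a roll, forcing at least 5 paper rolls.
At least 5 paper rolls are required, but only 4 are allowed.

No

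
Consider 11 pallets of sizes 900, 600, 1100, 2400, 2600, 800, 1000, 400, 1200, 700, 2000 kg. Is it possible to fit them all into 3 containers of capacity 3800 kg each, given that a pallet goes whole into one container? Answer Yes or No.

Total = 13700 kg; ⌈13700/3800⌉ = 4.
At least 4 containers are required, but only 3 are allowed.

No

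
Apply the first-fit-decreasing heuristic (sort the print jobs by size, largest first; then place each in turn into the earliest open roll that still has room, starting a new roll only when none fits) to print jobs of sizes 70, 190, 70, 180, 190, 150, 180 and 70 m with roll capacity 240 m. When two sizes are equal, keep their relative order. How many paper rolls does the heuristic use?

Sorted descending: 190, 190, 180, 180, 150, 70, 70, 70.
  190 → roll 1 (new)  [load 190/240]
  190 → roll 2 (new)  [load 190/240]
  180 → roll 3 (new)  [load 180/240]
  180 → roll 4 (new)  [load 180/240]
  150 → roll 5 (new)  [load 150/240]
  70 → roll 5  [load 220/240]
  70 → roll 6 (new)  [load 70/240]
  70 → roll 6  [load 140/240]
6 paper rolls opened.

6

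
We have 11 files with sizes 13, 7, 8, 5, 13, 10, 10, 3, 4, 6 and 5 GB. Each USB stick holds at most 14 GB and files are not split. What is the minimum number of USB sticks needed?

7

Total = 13 + 13 + 10 + 10 + 8 + 7 + 6 + 5 + 5 + 4 + 3 = 84 GB.
Lower bound: ⌈84/14⌉ = 6 USB sticks.
A packing using 7 USB sticks:
  USB stick 1: 13 = 13
  USB stick 2: 13 = 13
  USB stick 3: 10 + 4 = 14
  USB stick 4: 10 + 3 = 13
  USB stick 5: 8 + 6 = 14
  USB stick 6: 7 + 5 = 12
  USB stick 7: 5 = 5
No arrangement into 6 USB sticks stays within capacity, so 7 is optimal.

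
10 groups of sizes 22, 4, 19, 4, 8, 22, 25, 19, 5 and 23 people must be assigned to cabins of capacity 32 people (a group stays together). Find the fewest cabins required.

6

Total = 25 + 23 + 22 + 22 + 19 + 19 + 8 + 5 + 4 + 4 = 151 people.
Lower bound: ⌈151/32⌉ = 5 cabins.
Also, 6 groups each exceed 16 people, and no two of those can share a cabin, so at least 6 cabins are needed.
A packing using 6 cabins:
  cabin 1: 25 + 5 = 30
  cabin 2: 23 + 8 = 31
  cabin 3: 22 + 4 + 4 = 30
  cabin 4: 22 = 22
  cabin 5: 19 = 19
  cabin 6: 19 = 19
This matches the lower bound, so 6 is optimal.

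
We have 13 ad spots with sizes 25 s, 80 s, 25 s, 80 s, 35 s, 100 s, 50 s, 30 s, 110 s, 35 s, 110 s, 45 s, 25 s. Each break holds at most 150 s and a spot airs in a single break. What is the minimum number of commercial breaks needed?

6

Total = 110 + 110 + 100 + 80 + 80 + 50 + 45 + 35 + 35 + 30 + 25 + 25 + 25 = 750 s.
Lower bound: ⌈750/150⌉ = 5 commercial breaks.
A packing using 6 commercial breaks:
  break 1: 110 + 35 = 145
  break 2: 110 + 35 = 145
  break 3: 100 + 50 = 150
  break 4: 80 + 45 + 25 = 150
  break 5: 80 + 30 + 25 = 135
  break 6: 25 = 25
No arrangement into 5 commercial breaks stays within capacity, so 6 is optimal.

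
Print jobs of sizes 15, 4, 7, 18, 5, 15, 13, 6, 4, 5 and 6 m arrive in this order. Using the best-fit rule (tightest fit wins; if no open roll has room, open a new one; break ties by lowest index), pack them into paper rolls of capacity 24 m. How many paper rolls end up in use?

5

  15 → roll 1 (new)  [load 15/24]
  4 → roll 1  [load 19/24]
  7 → roll 2 (new)  [load 7/24]
  18 → roll 3 (new)  [load 18/24]
  5 → roll 1  [load 24/24]
  15 → roll 2  [load 22/24]
  13 → roll 4 (new)  [load 13/24]
  6 → roll 3  [load 24/24]
  4 → roll 4  [load 17/24]
  5 → roll 4  [load 22/24]
  6 → roll 5 (new)  [load 6/24]
5 paper rolls opened.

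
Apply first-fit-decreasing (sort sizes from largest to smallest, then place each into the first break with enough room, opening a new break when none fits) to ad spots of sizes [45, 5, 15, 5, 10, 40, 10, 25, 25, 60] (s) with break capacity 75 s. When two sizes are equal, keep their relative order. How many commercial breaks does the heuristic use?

4

Sorted descending: 60, 45, 40, 25, 25, 15, 10, 10, 5, 5.
  60 → break 1 (new)  [load 60/75]
  45 → break 2 (new)  [load 45/75]
  40 → break 3 (new)  [load 40/75]
  25 → break 2  [load 70/75]
  25 → break 3  [load 65/75]
  15 → break 1  [load 75/75]
  10 → break 3  [load 75/75]
  10 → break 4 (new)  [load 10/75]
  5 → break 2  [load 75/75]
  5 → break 4  [load 15/75]
4 commercial breaks opened.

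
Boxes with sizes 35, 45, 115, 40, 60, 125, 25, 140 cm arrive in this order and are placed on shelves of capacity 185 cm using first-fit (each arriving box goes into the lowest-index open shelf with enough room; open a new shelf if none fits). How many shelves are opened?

  35 → shelf 1 (new)  [load 35/185]
  45 → shelf 1  [load 80/185]
  115 → shelf 2 (new)  [load 115/185]
  40 → shelf 1  [load 120/185]
  60 → shelf 1  [load 180/185]
  125 → shelf 3 (new)  [load 125/185]
  25 → shelf 2  [load 140/185]
  140 → shelf 4 (new)  [load 140/185]
4 shelves opened.

4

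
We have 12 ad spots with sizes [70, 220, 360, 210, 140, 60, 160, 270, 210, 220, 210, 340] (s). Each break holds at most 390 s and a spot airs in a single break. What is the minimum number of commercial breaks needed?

8

Total = 360 + 340 + 270 + 220 + 220 + 210 + 210 + 210 + 160 + 140 + 70 + 60 = 2470 s.
Lower bound: ⌈2470/390⌉ = 7 commercial breaks.
Also, 8 ad spots each exceed 195 s, and no two of those can share a break, so at least 8 commercial breaks are needed.
A packing using 8 commercial breaks:
  break 1: 360 = 360
  break 2: 340 = 340
  break 3: 270 + 70 = 340
  break 4: 220 + 160 = 380
  break 5: 220 + 140 = 360
  break 6: 210 + 60 = 270
  break 7: 210 = 210
  break 8: 210 = 210
This matches the lower bound, so 8 is optimal.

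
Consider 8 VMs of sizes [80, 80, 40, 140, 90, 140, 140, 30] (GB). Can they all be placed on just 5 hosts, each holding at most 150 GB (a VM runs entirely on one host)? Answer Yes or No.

Total = 740 GB; ⌈740/150⌉ = 5.
6 VMs each exceed half the capacity and cannot share a host, forcing at least 6 hosts.
At least 6 hosts are required, but only 5 are allowed.

No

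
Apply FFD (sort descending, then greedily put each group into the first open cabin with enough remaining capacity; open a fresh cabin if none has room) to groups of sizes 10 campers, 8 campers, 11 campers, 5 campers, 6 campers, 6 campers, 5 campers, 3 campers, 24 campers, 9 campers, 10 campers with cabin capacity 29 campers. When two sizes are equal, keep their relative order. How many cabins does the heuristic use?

4

Sorted descending: 24, 11, 10, 10, 9, 8, 6, 6, 5, 5, 3.
  24 → cabin 1 (new)  [load 24/29]
  11 → cabin 2 (new)  [load 11/29]
  10 → cabin 2  [load 21/29]
  10 → cabin 3 (new)  [load 10/29]
  9 → cabin 3  [load 19/29]
  8 → cabin 2  [load 29/29]
  6 → cabin 3  [load 25/29]
  6 → cabin 4 (new)  [load 6/29]
  5 → cabin 1  [load 29/29]
  5 → cabin 4  [load 11/29]
  3 → cabin 3  [load 28/29]
4 cabins opened.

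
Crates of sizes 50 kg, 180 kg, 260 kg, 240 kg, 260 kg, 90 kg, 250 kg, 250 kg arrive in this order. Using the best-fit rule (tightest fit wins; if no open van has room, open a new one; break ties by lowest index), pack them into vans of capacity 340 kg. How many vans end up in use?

  50 → van 1 (new)  [load 50/340]
  180 → van 1  [load 230/340]
  260 → van 2 (new)  [load 260/340]
  240 → van 3 (new)  [load 240/340]
  260 → van 4 (new)  [load 260/340]
  90 → van 3  [load 330/340]
  250 → van 5 (new)  [load 250/340]
  250 → van 6 (new)  [load 250/340]
6 vans opened.

6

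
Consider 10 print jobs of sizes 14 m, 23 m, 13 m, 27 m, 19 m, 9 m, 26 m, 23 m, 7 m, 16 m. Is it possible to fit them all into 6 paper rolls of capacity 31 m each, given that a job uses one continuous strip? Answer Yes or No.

No

Total = 177 m; ⌈177/31⌉ = 6.
The bound of 6 does not rule out 6, but exhaustive search shows no assignment into 6 paper rolls of capacity 31 m exists — the minimum is 7.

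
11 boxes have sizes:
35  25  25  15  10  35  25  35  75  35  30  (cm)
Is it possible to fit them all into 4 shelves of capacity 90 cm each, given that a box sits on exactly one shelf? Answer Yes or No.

A valid assignment using 4 shelves:
  shelf 1: 75 + 15 = 90
  shelf 2: 35 + 35 + 10 = 80
  shelf 3: 35 + 30 + 25 = 90
  shelf 4: 35 + 25 + 25 = 85
Every load is within 90 cm, so 4 shelves suffice.

Yes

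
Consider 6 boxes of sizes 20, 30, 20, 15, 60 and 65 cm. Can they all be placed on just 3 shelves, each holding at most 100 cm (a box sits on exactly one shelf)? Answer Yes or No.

A valid assignment using 3 shelves:
  shelf 1: 65 + 30 = 95
  shelf 2: 60 + 20 + 20 = 100
  shelf 3: 15 = 15
Every load is within 100 cm, so 3 shelves suffice.

Yes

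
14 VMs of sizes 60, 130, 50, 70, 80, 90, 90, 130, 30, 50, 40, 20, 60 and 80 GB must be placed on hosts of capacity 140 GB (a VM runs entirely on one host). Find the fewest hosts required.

8

Total = 130 + 130 + 90 + 90 + 80 + 80 + 70 + 60 + 60 + 50 + 50 + 40 + 30 + 20 = 980 GB.
Lower bound: ⌈980/140⌉ = 7 hosts.
A packing using 8 hosts:
  host 1: 130 = 130
  host 2: 130 = 130
  host 3: 90 + 50 = 140
  host 4: 90 + 50 = 140
  host 5: 80 + 60 = 140
  host 6: 80 + 60 = 140
  host 7: 70 + 40 + 30 = 140
  host 8: 20 = 20
No arrangement into 7 hosts stays within capacity, so 8 is optimal.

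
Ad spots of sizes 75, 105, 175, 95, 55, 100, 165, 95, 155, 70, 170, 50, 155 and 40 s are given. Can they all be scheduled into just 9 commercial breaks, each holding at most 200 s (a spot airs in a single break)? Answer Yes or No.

A valid assignment using 9 commercial breaks:
  break 1: 175 = 175
  break 2: 170 = 170
  break 3: 165 = 165
  break 4: 155 + 40 = 195
  break 5: 155 = 155
  break 6: 105 + 95 = 200
  break 7: 100 + 95 = 195
  break 8: 75 + 70 + 55 = 200
  break 9: 50 = 50
Every load is within 200 s, so 9 commercial breaks suffice.

Yes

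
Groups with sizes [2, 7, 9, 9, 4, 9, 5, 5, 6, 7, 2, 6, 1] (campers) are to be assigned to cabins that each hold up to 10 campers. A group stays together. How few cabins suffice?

8

Total = 9 + 9 + 9 + 7 + 7 + 6 + 6 + 5 + 5 + 4 + 2 + 2 + 1 = 72 campers.
Lower bound: ⌈72/10⌉ = 8 cabins.
A packing using 8 cabins:
  cabin 1: 9 + 1 = 10
  cabin 2: 9 = 9
  cabin 3: 9 = 9
  cabin 4: 7 + 2 = 9
  cabin 5: 7 + 2 = 9
  cabin 6: 6 + 4 = 10
  cabin 7: 6 = 6
  cabin 8: 5 + 5 = 10
This matches the lower bound, so 8 is optimal.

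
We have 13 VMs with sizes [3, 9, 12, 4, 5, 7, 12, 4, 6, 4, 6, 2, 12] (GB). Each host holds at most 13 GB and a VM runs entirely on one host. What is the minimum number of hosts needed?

7

Total = 12 + 12 + 12 + 9 + 7 + 6 + 6 + 5 + 4 + 4 + 4 + 3 + 2 = 86 GB.
Lower bound: ⌈86/13⌉ = 7 hosts.
A packing using 7 hosts:
  host 1: 12 = 12
  host 2: 12 = 12
  host 3: 12 = 12
  host 4: 9 + 4 = 13
  host 5: 7 + 6 = 13
  host 6: 6 + 5 + 2 = 13
  host 7: 4 + 4 + 3 = 11
This matches the lower bound, so 7 is optimal.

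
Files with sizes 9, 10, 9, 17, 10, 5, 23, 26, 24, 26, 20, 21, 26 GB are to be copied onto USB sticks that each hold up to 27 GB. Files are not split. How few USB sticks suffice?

Total = 26 + 26 + 26 + 24 + 23 + 21 + 20 + 17 + 10 + 10 + 9 + 9 + 5 = 226 GB.
Lower bound: ⌈226/27⌉ = 9 USB sticks.
A packing using 10 USB sticks:
  USB stick 1: 26 = 26
  USB stick 2: 26 = 26
  USB stick 3: 26 = 26
  USB stick 4: 24 = 24
  USB stick 5: 23 = 23
  USB stick 6: 21 + 5 = 26
  USB stick 7: 20 = 20
  USB stick 8: 17 + 10 = 27
  USB stick 9: 10 + 9 = 19
  USB stick 10: 9 = 9
No arrangement into 9 USB sticks stays within capacity, so 10 is optimal.

10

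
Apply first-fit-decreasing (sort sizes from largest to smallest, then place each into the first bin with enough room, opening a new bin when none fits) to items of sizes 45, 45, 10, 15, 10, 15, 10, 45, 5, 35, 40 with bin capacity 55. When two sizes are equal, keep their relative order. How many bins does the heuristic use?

Sorted descending: 45, 45, 45, 40, 35, 15, 15, 10, 10, 10, 5.
  45 → bin 1 (new)  [load 45/55]
  45 → bin 2 (new)  [load 45/55]
  45 → bin 3 (new)  [load 45/55]
  40 → bin 4 (new)  [load 40/55]
  35 → bin 5 (new)  [load 35/55]
  15 → bin 4  [load 55/55]
  15 → bin 5  [load 50/55]
  10 → bin 1  [load 55/55]
  10 → bin 2  [load 55/55]
  10 → bin 3  [load 55/55]
  5 → bin 5  [load 55/55]
5 bins opened.

5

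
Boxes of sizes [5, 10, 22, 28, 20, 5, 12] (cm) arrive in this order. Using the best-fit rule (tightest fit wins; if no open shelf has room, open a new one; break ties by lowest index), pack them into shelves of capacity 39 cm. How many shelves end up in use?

3

  5 → shelf 1 (new)  [load 5/39]
  10 → shelf 1  [load 15/39]
  22 → shelf 1  [load 37/39]
  28 → shelf 2 (new)  [load 28/39]
  20 → shelf 3 (new)  [load 20/39]
  5 → shelf 2  [load 33/39]
  12 → shelf 3  [load 32/39]
3 shelves opened.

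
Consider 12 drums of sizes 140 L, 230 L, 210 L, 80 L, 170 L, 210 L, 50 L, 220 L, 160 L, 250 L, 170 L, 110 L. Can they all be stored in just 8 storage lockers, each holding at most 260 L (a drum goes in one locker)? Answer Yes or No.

No

Total = 2000 L; ⌈2000/260⌉ = 8.
9 drums each exceed half the capacity and cannot share a locker, forcing at least 9 storage lockers.
At least 9 storage lockers are required, but only 8 are allowed.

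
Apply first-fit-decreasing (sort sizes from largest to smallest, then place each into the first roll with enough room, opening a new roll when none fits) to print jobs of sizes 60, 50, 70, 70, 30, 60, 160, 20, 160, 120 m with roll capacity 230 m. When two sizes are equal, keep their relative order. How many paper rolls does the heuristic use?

4

Sorted descending: 160, 160, 120, 70, 70, 60, 60, 50, 30, 20.
  160 → roll 1 (new)  [load 160/230]
  160 → roll 2 (new)  [load 160/230]
  120 → roll 3 (new)  [load 120/230]
  70 → roll 1  [load 230/230]
  70 → roll 2  [load 230/230]
  60 → roll 3  [load 180/230]
  60 → roll 4 (new)  [load 60/230]
  50 → roll 3  [load 230/230]
  30 → roll 4  [load 90/230]
  20 → roll 4  [load 110/230]
4 paper rolls opened.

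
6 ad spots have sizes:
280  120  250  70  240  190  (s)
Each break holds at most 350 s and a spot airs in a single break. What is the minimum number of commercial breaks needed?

4

Total = 280 + 250 + 240 + 190 + 120 + 70 = 1150 s.
Lower bound: ⌈1150/350⌉ = 4 commercial breaks.
A packing using 4 commercial breaks:
  break 1: 280 + 70 = 350
  break 2: 250 = 250
  break 3: 240 = 240
  break 4: 190 + 120 = 310
This matches the lower bound, so 4 is optimal.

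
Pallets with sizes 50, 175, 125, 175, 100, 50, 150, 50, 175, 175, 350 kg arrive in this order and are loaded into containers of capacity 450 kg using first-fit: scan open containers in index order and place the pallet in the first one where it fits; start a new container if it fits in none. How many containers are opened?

4

  50 → container 1 (new)  [load 50/450]
  175 → container 1  [load 225/450]
  125 → container 1  [load 350/450]
  175 → container 2 (new)  [load 175/450]
  100 → container 1  [load 450/450]
  50 → container 2  [load 225/450]
  150 → container 2  [load 375/450]
  50 → container 2  [load 425/450]
  175 → container 3 (new)  [load 175/450]
  175 → container 3  [load 350/450]
  350 → container 4 (new)  [load 350/450]
4 containers opened.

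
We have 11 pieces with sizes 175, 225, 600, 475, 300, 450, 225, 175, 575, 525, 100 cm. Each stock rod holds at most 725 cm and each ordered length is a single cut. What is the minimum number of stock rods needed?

6

Total = 600 + 575 + 525 + 475 + 450 + 300 + 225 + 225 + 175 + 175 + 100 = 3825 cm.
Lower bound: ⌈3825/725⌉ = 6 stock rods.
A packing using 6 stock rods:
  stock rod 1: 600 + 100 = 700
  stock rod 2: 575 = 575
  stock rod 3: 525 + 175 = 700
  stock rod 4: 475 + 225 = 700
  stock rod 5: 450 + 225 = 675
  stock rod 6: 300 + 175 = 475
This matches the lower bound, so 6 is optimal.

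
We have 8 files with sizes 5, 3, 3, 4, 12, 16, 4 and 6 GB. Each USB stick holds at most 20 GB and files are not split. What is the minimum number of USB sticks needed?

3

Total = 16 + 12 + 6 + 5 + 4 + 4 + 3 + 3 = 53 GB.
Lower bound: ⌈53/20⌉ = 3 USB sticks.
A packing using 3 USB sticks:
  USB stick 1: 16 + 4 = 20
  USB stick 2: 12 + 6 = 18
  USB stick 3: 5 + 4 + 3 + 3 = 15
This matches the lower bound, so 3 is optimal.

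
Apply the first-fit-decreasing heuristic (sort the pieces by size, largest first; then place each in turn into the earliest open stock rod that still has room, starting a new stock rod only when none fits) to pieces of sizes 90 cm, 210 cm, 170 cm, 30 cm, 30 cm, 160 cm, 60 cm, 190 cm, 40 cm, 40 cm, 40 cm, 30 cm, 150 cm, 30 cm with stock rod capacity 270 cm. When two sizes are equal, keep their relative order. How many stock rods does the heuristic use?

Sorted descending: 210, 190, 170, 160, 150, 90, 60, 40, 40, 40, 30, 30, 30, 30.
  210 → stock rod 1 (new)  [load 210/270]
  190 → stock rod 2 (new)  [load 190/270]
  170 → stock rod 3 (new)  [load 170/270]
  160 → stock rod 4 (new)  [load 160/270]
  150 → stock rod 5 (new)  [load 150/270]
  90 → stock rod 3  [load 260/270]
  60 → stock rod 1  [load 270/270]
  40 → stock rod 2  [load 230/270]
  40 → stock rod 2  [load 270/270]
  40 → stock rod 4  [load 200/270]
  30 → stock rod 4  [load 230/270]
  30 → stock rod 4  [load 260/270]
  30 → stock rod 5  [load 180/270]
  30 → stock rod 5  [load 210/270]
5 stock rods opened.

5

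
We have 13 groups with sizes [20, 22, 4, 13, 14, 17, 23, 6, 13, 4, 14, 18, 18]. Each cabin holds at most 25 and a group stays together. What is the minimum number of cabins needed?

Total = 23 + 22 + 20 + 18 + 18 + 17 + 14 + 14 + 13 + 13 + 6 + 4 + 4 = 186.
Lower bound: ⌈186/25⌉ = 8 cabins.
Also, 10 groups each exceed 25/2, and no two of those can share a cabin, so at least 10 cabins are needed.
A packing using 10 cabins:
  cabin 1: 23 = 23
  cabin 2: 22 = 22
  cabin 3: 20 + 4 = 24
  cabin 4: 18 + 6 = 24
  cabin 5: 18 + 4 = 22
  cabin 6: 17 = 17
  cabin 7: 14 = 14
  cabin 8: 14 = 14
  cabin 9: 13 = 13
  cabin 10: 13 = 13
This matches the lower bound, so 10 is optimal.

10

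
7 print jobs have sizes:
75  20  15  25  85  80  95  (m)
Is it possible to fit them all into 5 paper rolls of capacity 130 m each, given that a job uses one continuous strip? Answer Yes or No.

Yes

A valid assignment using 4 paper rolls:
  roll 1: 95 + 25 = 120
  roll 2: 85 + 20 + 15 = 120
  roll 3: 80 = 80
  roll 4: 75 = 75
That uses only 4 ≤ 5, so 5 paper rolls are enough.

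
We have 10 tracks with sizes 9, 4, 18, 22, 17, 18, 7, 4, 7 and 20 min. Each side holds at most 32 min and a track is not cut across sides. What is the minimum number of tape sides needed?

Total = 22 + 20 + 18 + 18 + 17 + 9 + 7 + 7 + 4 + 4 = 126 min.
Lower bound: ⌈126/32⌉ = 4 tape sides.
Also, 5 tracks each exceed 16 min, and no two of those can share a side, so at least 5 tape sides are needed.
A packing using 5 tape sides:
  side 1: 22 + 9 = 31
  side 2: 20 + 7 + 4 = 31
  side 3: 18 + 7 + 4 = 29
  side 4: 18 = 18
  side 5: 17 = 17
This matches the lower bound, so 5 is optimal.

5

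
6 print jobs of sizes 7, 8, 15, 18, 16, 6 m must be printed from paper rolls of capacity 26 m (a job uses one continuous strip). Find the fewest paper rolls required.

Total = 18 + 16 + 15 + 8 + 7 + 6 = 70 m.
Lower bound: ⌈70/26⌉ = 3 paper rolls.
A packing using 3 paper rolls:
  roll 1: 18 + 8 = 26
  roll 2: 16 + 7 = 23
  roll 3: 15 + 6 = 21
This matches the lower bound, so 3 is optimal.

3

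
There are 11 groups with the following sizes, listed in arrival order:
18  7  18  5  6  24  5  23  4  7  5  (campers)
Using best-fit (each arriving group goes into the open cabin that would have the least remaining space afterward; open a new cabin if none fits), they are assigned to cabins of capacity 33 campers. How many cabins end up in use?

4

  18 → cabin 1 (new)  [load 18/33]
  7 → cabin 1  [load 25/33]
  18 → cabin 2 (new)  [load 18/33]
  5 → cabin 1  [load 30/33]
  6 → cabin 2  [load 24/33]
  24 → cabin 3 (new)  [load 24/33]
  5 → cabin 2  [load 29/33]
  23 → cabin 4 (new)  [load 23/33]
  4 → cabin 2  [load 33/33]
  7 → cabin 3  [load 31/33]
  5 → cabin 4  [load 28/33]
4 cabins opened.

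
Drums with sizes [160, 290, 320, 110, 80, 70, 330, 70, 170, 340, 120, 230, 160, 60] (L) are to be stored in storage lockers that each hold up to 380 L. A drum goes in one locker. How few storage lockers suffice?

Total = 340 + 330 + 320 + 290 + 230 + 170 + 160 + 160 + 120 + 110 + 80 + 70 + 70 + 60 = 2510 L.
Lower bound: ⌈2510/380⌉ = 7 storage lockers.
A packing using 8 storage lockers:
  locker 1: 340 = 340
  locker 2: 330 = 330
  locker 3: 320 + 60 = 380
  locker 4: 290 + 80 = 370
  locker 5: 230 + 120 = 350
  locker 6: 170 + 160 = 330
  locker 7: 160 + 110 + 70 = 340
  locker 8: 70 = 70
No arrangement into 7 storage lockers stays within capacity, so 8 is optimal.

8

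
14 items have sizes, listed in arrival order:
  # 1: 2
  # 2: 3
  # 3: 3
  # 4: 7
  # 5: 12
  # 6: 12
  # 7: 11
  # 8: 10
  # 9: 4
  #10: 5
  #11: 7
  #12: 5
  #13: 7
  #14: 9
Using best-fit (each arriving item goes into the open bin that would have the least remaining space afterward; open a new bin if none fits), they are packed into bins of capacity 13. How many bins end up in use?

9

  2 → bin 1 (new)  [load 2/13]
  3 → bin 1  [load 5/13]
  3 → bin 1  [load 8/13]
  7 → bin 2 (new)  [load 7/13]
  12 → bin 3 (new)  [load 12/13]
  12 → bin 4 (new)  [load 12/13]
  11 → bin 5 (new)  [load 11/13]
  10 → bin 6 (new)  [load 10/13]
  4 → bin 1  [load 12/13]
  5 → bin 2  [load 12/13]
  7 → bin 7 (new)  [load 7/13]
  5 → bin 7  [load 12/13]
  7 → bin 8 (new)  [load 7/13]
  9 → bin 9 (new)  [load 9/13]
9 bins opened.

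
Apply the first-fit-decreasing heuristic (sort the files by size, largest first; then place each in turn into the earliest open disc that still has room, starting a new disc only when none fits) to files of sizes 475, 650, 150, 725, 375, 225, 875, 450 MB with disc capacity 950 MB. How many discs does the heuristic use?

Sorted descending: 875, 725, 650, 475, 450, 375, 225, 150.
  875 → disc 1 (new)  [load 875/950]
  725 → disc 2 (new)  [load 725/950]
  650 → disc 3 (new)  [load 650/950]
  475 → disc 4 (new)  [load 475/950]
  450 → disc 4  [load 925/950]
  375 → disc 5 (new)  [load 375/950]
  225 → disc 2  [load 950/950]
  150 → disc 3  [load 800/950]
5 discs opened.

5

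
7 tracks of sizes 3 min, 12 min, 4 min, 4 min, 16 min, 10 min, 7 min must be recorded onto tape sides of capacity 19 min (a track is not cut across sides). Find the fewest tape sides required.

3

Total = 16 + 12 + 10 + 7 + 4 + 4 + 3 = 56 min.
Lower bound: ⌈56/19⌉ = 3 tape sides.
A packing using 3 tape sides:
  side 1: 16 + 3 = 19
  side 2: 12 + 7 = 19
  side 3: 10 + 4 + 4 = 18
This matches the lower bound, so 3 is optimal.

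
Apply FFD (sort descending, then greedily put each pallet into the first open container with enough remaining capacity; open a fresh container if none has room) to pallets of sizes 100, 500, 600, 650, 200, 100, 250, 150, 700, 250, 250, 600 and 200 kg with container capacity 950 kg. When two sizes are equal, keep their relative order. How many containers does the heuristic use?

Sorted descending: 700, 650, 600, 600, 500, 250, 250, 250, 200, 200, 150, 100, 100.
  700 → container 1 (new)  [load 700/950]
  650 → container 2 (new)  [load 650/950]
  600 → container 3 (new)  [load 600/950]
  600 → container 4 (new)  [load 600/950]
  500 → container 5 (new)  [load 500/950]
  250 → container 1  [load 950/950]
  250 → container 2  [load 900/950]
  250 → container 3  [load 850/950]
  200 → container 4  [load 800/950]
  200 → container 5  [load 700/950]
  150 → container 4  [load 950/950]
  100 → container 3  [load 950/950]
  100 → container 5  [load 800/950]
5 containers opened.

5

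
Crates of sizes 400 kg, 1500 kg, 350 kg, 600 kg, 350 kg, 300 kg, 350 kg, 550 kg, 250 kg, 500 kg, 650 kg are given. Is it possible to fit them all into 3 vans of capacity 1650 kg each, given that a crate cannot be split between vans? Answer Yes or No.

Total = 5800 kg; ⌈5800/1650⌉ = 4.
At least 4 vans are required, but only 3 are allowed.

No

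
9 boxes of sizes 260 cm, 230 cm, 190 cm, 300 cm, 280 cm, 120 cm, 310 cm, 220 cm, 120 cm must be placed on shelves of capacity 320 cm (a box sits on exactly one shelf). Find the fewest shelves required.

Total = 310 + 300 + 280 + 260 + 230 + 220 + 190 + 120 + 120 = 2030 cm.
Lower bound: ⌈2030/320⌉ = 7 shelves.
A packing using 8 shelves:
  shelf 1: 310 = 310
  shelf 2: 300 = 300
  shelf 3: 280 = 280
  shelf 4: 260 = 260
  shelf 5: 230 = 230
  shelf 6: 220 = 220
  shelf 7: 190 + 120 = 310
  shelf 8: 120 = 120
No arrangement into 7 shelves stays within capacity, so 8 is optimal.

8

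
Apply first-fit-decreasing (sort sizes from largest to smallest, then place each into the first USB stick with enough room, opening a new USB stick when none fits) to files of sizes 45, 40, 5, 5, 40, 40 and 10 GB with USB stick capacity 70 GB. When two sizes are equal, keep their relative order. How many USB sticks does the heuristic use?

4

Sorted descending: 45, 40, 40, 40, 10, 5, 5.
  45 → USB stick 1 (new)  [load 45/70]
  40 → USB stick 2 (new)  [load 40/70]
  40 → USB stick 3 (new)  [load 40/70]
  40 → USB stick 4 (new)  [load 40/70]
  10 → USB stick 1  [load 55/70]
  5 → USB stick 1  [load 60/70]
  5 → USB stick 1  [load 65/70]
4 USB sticks opened.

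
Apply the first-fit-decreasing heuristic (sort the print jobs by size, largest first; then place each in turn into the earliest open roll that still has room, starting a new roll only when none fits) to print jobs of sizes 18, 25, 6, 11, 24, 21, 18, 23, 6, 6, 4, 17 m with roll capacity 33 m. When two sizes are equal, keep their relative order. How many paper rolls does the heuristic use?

7

Sorted descending: 25, 24, 23, 21, 18, 18, 17, 11, 6, 6, 6, 4.
  25 → roll 1 (new)  [load 25/33]
  24 → roll 2 (new)  [load 24/33]
  23 → roll 3 (new)  [load 23/33]
  21 → roll 4 (new)  [load 21/33]
  18 → roll 5 (new)  [load 18/33]
  18 → roll 6 (new)  [load 18/33]
  17 → roll 7 (new)  [load 17/33]
  11 → roll 4  [load 32/33]
  6 → roll 1  [load 31/33]
  6 → roll 2  [load 30/33]
  6 → roll 3  [load 29/33]
  4 → roll 3  [load 33/33]
7 paper rolls opened.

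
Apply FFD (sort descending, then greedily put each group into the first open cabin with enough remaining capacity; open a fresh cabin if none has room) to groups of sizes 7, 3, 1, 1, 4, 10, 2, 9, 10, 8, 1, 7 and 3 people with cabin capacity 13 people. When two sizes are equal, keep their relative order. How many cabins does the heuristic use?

Sorted descending: 10, 10, 9, 8, 7, 7, 4, 3, 3, 2, 1, 1, 1.
  10 → cabin 1 (new)  [load 10/13]
  10 → cabin 2 (new)  [load 10/13]
  9 → cabin 3 (new)  [load 9/13]
  8 → cabin 4 (new)  [load 8/13]
  7 → cabin 5 (new)  [load 7/13]
  7 → cabin 6 (new)  [load 7/13]
  4 → cabin 3  [load 13/13]
  3 → cabin 1  [load 13/13]
  3 → cabin 2  [load 13/13]
  2 → cabin 4  [load 10/13]
  1 → cabin 4  [load 11/13]
  1 → cabin 4  [load 12/13]
  1 → cabin 4  [load 13/13]
6 cabins opened.

6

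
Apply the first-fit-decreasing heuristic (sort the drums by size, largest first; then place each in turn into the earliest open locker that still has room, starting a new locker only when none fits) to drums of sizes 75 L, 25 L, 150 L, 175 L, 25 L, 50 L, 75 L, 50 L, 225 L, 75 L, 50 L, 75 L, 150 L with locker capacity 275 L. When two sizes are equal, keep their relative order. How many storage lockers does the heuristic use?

5

Sorted descending: 225, 175, 150, 150, 75, 75, 75, 75, 50, 50, 50, 25, 25.
  225 → locker 1 (new)  [load 225/275]
  175 → locker 2 (new)  [load 175/275]
  150 → locker 3 (new)  [load 150/275]
  150 → locker 4 (new)  [load 150/275]
  75 → locker 2  [load 250/275]
  75 → locker 3  [load 225/275]
  75 → locker 4  [load 225/275]
  75 → locker 5 (new)  [load 75/275]
  50 → locker 1  [load 275/275]
  50 → locker 3  [load 275/275]
  50 → locker 4  [load 275/275]
  25 → locker 2  [load 275/275]
  25 → locker 5  [load 100/275]
5 storage lockers opened.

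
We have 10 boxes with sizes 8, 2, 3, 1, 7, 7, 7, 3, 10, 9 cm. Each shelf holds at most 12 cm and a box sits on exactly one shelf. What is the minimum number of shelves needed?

Total = 10 + 9 + 8 + 7 + 7 + 7 + 3 + 3 + 2 + 1 = 57 cm.
Lower bound: ⌈57/12⌉ = 5 shelves.
Also, 6 boxes each exceed 6 cm, and no two of those can share a shelf, so at least 6 shelves are needed.
A packing using 6 shelves:
  shelf 1: 10 + 2 = 12
  shelf 2: 9 + 3 = 12
  shelf 3: 8 + 3 + 1 = 12
  shelf 4: 7 = 7
  shelf 5: 7 = 7
  shelf 6: 7 = 7
This matches the lower bound, so 6 is optimal.

6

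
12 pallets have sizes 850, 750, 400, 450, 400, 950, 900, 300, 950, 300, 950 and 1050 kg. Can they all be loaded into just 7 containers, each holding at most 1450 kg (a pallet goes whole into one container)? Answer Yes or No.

A valid assignment using 7 containers:
  container 1: 1050 + 400 = 1450
  container 2: 950 + 450 = 1400
  container 3: 950 + 400 = 1350
  container 4: 950 + 300 = 1250
  container 5: 900 + 300 = 1200
  container 6: 850 = 850
  container 7: 750 = 750
Every load is within 1450 kg, so 7 containers suffice.

Yes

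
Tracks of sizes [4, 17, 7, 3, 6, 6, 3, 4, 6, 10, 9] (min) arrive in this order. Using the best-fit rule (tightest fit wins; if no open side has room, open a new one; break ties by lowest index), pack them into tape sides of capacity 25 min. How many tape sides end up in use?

  4 → side 1 (new)  [load 4/25]
  17 → side 1  [load 21/25]
  7 → side 2 (new)  [load 7/25]
  3 → side 1  [load 24/25]
  6 → side 2  [load 13/25]
  6 → side 2  [load 19/25]
  3 → side 2  [load 22/25]
  4 → side 3 (new)  [load 4/25]
  6 → side 3  [load 10/25]
  10 → side 3  [load 20/25]
  9 → side 4 (new)  [load 9/25]
4 tape sides opened.

4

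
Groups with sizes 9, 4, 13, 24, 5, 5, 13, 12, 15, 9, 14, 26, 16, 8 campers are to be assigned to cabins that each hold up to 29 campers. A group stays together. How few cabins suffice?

Total = 26 + 24 + 16 + 15 + 14 + 13 + 13 + 12 + 9 + 9 + 8 + 5 + 5 + 4 = 173 campers.
Lower bound: ⌈173/29⌉ = 6 cabins.
A packing using 7 cabins:
  cabin 1: 26 = 26
  cabin 2: 24 + 5 = 29
  cabin 3: 16 + 13 = 29
  cabin 4: 15 + 14 = 29
  cabin 5: 13 + 12 + 4 = 29
  cabin 6: 9 + 9 + 8 = 26
  cabin 7: 5 = 5
No arrangement into 6 cabins stays within capacity, so 7 is optimal.

7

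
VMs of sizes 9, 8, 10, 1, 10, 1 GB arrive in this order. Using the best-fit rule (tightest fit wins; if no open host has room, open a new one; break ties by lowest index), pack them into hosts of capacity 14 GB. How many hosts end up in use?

  9 → host 1 (new)  [load 9/14]
  8 → host 2 (new)  [load 8/14]
  10 → host 3 (new)  [load 10/14]
  1 → host 3  [load 11/14]
  10 → host 4 (new)  [load 10/14]
  1 → host 3  [load 12/14]
4 hosts opened.

4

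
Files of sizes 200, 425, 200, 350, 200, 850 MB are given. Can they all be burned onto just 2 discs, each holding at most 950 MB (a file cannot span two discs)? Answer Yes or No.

Total = 2225 MB; ⌈2225/950⌉ = 3.
At least 3 discs are required, but only 2 are allowed.

No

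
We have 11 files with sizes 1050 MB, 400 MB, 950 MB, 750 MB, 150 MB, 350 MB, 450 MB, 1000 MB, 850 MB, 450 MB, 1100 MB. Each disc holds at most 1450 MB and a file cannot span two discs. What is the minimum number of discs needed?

6

Total = 1100 + 1050 + 1000 + 950 + 850 + 750 + 450 + 450 + 400 + 350 + 150 = 7500 MB.
Lower bound: ⌈7500/1450⌉ = 6 discs.
A packing using 6 discs:
  disc 1: 1100 + 350 = 1450
  disc 2: 1050 + 400 = 1450
  disc 3: 1000 + 450 = 1450
  disc 4: 950 + 450 = 1400
  disc 5: 850 + 150 = 1000
  disc 6: 750 = 750
This matches the lower bound, so 6 is optimal.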